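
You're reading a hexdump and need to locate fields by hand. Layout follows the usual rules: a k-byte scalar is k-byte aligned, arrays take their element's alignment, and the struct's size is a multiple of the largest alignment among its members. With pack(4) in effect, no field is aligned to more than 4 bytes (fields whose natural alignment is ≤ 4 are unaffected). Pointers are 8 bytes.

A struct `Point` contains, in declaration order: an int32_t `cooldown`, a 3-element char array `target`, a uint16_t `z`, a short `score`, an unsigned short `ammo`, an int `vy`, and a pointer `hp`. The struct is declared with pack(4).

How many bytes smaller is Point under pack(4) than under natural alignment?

natural layout:
  cooldown at 0 (size 4, align 4) → ends 4
  target at 4 (size 3, align 1) → ends 7
  pad 1 to align 2 for z
  z at 8 (size 2, align 2) → ends 10
  score at 10 (size 2, align 2) → ends 12
  ammo at 12 (size 2, align 2) → ends 14
  pad 2 to align 4 for vy
  vy at 16 (size 4, align 4) → ends 20
  pad 4 to align 8 for hp
  hp at 24 (size 8, align 8) → ends 32
  total 32 bytes, alignment 8
packed(4) layout:
  cooldown at 0 (size 4, align 4) → ends 4
  target at 4 (size 3, align 1) → ends 7
  pad 1 to align 2 for z
  z at 8 (size 2, align 2) → ends 10
  score at 10 (size 2, align 2) → ends 12
  ammo at 12 (size 2, align 2) → ends 14
  pad 2 to align 4 for vy
  vy at 16 (size 4, align 4) → ends 20
  hp at 20 (size 8, align 4) → ends 28
  total 28 bytes, alignment 4
32 − 28 = 4

4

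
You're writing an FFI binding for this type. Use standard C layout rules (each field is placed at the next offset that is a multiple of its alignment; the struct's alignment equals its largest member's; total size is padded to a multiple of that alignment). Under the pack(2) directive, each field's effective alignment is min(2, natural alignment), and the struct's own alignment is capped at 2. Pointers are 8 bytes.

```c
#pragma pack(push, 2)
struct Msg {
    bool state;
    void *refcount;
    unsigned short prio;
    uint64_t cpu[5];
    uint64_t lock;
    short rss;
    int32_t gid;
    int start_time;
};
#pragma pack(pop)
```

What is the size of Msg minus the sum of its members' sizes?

state at 0 (size 1, align 1) → ends 1
pad 1 to align 2 for refcount
refcount at 2 (size 8, align 2) → ends 10
prio at 10 (size 2, align 2) → ends 12
cpu at 12 (size 40, align 2) → ends 52
lock at 52 (size 8, align 2) → ends 60
rss at 60 (size 2, align 2) → ends 62
gid at 62 (size 4, align 2) → ends 66
start_time at 66 (size 4, align 2) → ends 70
total 70 bytes, alignment 2
data bytes 69, size 70 → padding 1

1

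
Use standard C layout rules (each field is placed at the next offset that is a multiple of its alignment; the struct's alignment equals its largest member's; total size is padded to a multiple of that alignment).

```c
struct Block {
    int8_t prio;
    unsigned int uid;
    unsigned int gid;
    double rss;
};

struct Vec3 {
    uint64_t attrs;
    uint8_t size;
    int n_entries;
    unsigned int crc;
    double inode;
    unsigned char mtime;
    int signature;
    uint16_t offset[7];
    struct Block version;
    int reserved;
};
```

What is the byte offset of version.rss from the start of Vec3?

Block: 0..1  prio  (1B, 1-aligned); 1..4  -- padding (3B); 4..8  uid  (4B, 4-aligned); 8..12  gid  (4B, 4-aligned); 12..16  -- padding (4B); 16..24  rss  (8B, 8-aligned); sizeof = 24, alignof = 8
0..8  attrs  (8B, 8-aligned)
8..9  size  (1B, 1-aligned)
9..12  -- padding (3B)
12..16  n_entries  (4B, 4-aligned)
16..20  crc  (4B, 4-aligned)
20..24  -- padding (4B)
24..32  inode  (8B, 8-aligned)
32..33  mtime  (1B, 1-aligned)
33..36  -- padding (3B)
36..40  signature  (4B, 4-aligned)
40..54  offset  (14B, 2-aligned)
54..56  -- padding (2B)
56..80  version  (24B, 8-aligned)
within Block: rss at 16
56 + 16 = 72

72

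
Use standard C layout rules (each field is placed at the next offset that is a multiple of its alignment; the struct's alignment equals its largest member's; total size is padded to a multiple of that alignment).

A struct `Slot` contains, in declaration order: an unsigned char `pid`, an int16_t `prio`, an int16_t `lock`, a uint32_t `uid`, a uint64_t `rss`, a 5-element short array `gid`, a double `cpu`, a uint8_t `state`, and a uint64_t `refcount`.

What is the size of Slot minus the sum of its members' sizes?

20

0..1  pid  (1B, 1-aligned)
1..2  -- padding (1B)
2..4  prio  (2B, 2-aligned)
4..6  lock  (2B, 2-aligned)
6..8  -- padding (2B)
8..12  uid  (4B, 4-aligned)
12..16  -- padding (4B)
16..24  rss  (8B, 8-aligned)
24..34  gid  (10B, 2-aligned)
34..40  -- padding (6B)
40..48  cpu  (8B, 8-aligned)
48..49  state  (1B, 1-aligned)
49..56  -- padding (7B)
56..64  refcount  (8B, 8-aligned)
sizeof = 64, alignof = 8
data bytes 44, size 64 → padding 20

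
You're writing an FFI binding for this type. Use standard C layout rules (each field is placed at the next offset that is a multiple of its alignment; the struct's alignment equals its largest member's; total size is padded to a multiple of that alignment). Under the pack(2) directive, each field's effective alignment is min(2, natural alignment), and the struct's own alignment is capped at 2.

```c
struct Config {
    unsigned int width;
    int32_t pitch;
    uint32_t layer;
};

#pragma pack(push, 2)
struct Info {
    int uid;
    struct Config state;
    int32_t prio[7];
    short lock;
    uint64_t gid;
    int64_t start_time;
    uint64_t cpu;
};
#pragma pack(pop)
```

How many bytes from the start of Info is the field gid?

Config: 0..4  width  (4B, 4-aligned); 4..8  pitch  (4B, 4-aligned); 8..12  layer  (4B, 4-aligned); sizeof = 12, alignof = 4
0..4  uid  (4B, 2-aligned)
4..16  state  (12B, 2-aligned)
16..44  prio  (28B, 2-aligned)
44..46  lock  (2B, 2-aligned)
46..54  gid  (8B, 2-aligned)

46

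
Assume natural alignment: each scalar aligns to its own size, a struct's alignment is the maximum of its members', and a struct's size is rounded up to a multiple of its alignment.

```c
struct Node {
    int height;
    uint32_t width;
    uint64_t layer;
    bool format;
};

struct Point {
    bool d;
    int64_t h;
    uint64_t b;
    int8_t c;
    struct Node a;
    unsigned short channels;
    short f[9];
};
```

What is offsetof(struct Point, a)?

Node: height at 0 (size 4, align 4) → ends 4; width at 4 (size 4, align 4) → ends 8; layer at 8 (size 8, align 8) → ends 16; format at 16 (size 1, align 1) → ends 17; tail pad 7 to reach multiple of 8; total 24 bytes, alignment 8
d at 0 (size 1, align 1) → ends 1
pad 7 to align 8 for h
h at 8 (size 8, align 8) → ends 16
b at 16 (size 8, align 8) → ends 24
c at 24 (size 1, align 1) → ends 25
pad 7 to align 8 for a
a at 32 (size 24, align 8) → ends 56

32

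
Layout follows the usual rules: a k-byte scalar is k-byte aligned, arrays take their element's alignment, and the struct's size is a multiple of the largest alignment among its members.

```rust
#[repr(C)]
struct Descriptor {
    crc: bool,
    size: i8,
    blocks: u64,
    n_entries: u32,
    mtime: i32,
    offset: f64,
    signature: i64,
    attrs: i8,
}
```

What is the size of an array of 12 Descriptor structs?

0..1  crc  (1B, 1-aligned)
1..2  size  (1B, 1-aligned)
2..8  -- padding (6B)
8..16  blocks  (8B, 8-aligned)
16..20  n_entries  (4B, 4-aligned)
20..24  mtime  (4B, 4-aligned)
24..32  offset  (8B, 8-aligned)
32..40  signature  (8B, 8-aligned)
40..41  attrs  (1B, 1-aligned)
41..48  -- tail padding (7B)
sizeof = 48, alignof = 8
array of 12: 12 × 48 = 576

576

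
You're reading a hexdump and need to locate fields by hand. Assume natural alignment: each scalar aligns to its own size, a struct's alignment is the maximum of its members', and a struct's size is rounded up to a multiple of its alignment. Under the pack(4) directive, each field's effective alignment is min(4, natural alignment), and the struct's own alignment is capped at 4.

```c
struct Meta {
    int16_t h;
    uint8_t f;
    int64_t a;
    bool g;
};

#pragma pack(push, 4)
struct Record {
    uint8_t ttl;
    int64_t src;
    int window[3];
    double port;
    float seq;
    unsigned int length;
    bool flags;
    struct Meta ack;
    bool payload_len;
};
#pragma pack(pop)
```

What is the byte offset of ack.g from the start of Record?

60

Meta: @0: h [2B, align 2] → 2; @2: f [1B, align 1] → 3; +5 pad (align 8); @8: a [8B, align 8] → 16; @16: g [1B, align 1] → 17; +7 tail pad (align 8); size 24, align 8
@0: ttl [1B, align 1] → 1
+3 pad (align 4)
@4: src [8B, align 4] → 12
@12: window [12B, align 4] → 24
@24: port [8B, align 4] → 32
@32: seq [4B, align 4] → 36
@36: length [4B, align 4] → 40
@40: flags [1B, align 1] → 41
+3 pad (align 4)
@44: ack [24B, align 4] → 68
within Meta: g at 16
44 + 16 = 60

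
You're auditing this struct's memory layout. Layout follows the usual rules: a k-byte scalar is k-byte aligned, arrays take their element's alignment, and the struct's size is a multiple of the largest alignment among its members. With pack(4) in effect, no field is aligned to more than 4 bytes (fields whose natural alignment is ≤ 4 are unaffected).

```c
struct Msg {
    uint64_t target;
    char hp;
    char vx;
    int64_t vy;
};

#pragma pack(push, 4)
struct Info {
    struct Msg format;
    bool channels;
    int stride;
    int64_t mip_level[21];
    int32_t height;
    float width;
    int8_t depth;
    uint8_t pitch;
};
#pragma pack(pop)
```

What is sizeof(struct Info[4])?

Msg: target at 0 (size 8, align 8) → ends 8; hp at 8 (size 1, align 1) → ends 9; vx at 9 (size 1, align 1) → ends 10; pad 6 to align 8 for vy; vy at 16 (size 8, align 8) → ends 24; total 24 bytes, alignment 8
format at 0 (size 24, align 4) → ends 24
channels at 24 (size 1, align 1) → ends 25
pad 3 to align 4 for stride
stride at 28 (size 4, align 4) → ends 32
mip_level at 32 (size 168, align 4) → ends 200
height at 200 (size 4, align 4) → ends 204
width at 204 (size 4, align 4) → ends 208
depth at 208 (size 1, align 1) → ends 209
pitch at 209 (size 1, align 1) → ends 210
tail pad 2 to reach multiple of 4
total 212 bytes, alignment 4
array of 4: 4 × 212 = 848

848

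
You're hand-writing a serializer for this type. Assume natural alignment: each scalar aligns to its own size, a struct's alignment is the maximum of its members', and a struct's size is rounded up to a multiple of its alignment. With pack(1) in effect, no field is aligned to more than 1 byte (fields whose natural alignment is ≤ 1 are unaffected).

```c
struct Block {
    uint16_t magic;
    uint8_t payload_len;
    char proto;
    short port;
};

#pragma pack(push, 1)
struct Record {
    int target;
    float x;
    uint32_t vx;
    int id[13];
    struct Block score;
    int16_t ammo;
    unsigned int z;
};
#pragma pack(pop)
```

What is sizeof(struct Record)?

76 bytes

Block: @0: magic [2B, align 2] → 2; @2: payload_len [1B, align 1] → 3; @3: proto [1B, align 1] → 4; @4: port [2B, align 2] → 6; size 6, align 2
@0: target [4B, align 1] → 4
@4: x [4B, align 1] → 8
@8: vx [4B, align 1] → 12
@12: id [52B, align 1] → 64
@64: score [6B, align 1] → 70
@70: ammo [2B, align 1] → 72
@72: z [4B, align 1] → 76
size 76, align 1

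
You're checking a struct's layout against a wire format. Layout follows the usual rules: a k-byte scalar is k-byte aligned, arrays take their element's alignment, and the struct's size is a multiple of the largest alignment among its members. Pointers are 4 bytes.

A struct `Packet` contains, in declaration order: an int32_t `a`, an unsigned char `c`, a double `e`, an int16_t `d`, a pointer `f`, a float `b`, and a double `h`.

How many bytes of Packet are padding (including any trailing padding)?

9

@0: a [4B, align 4] → 4
@4: c [1B, align 1] → 5
+3 pad (align 8)
@8: e [8B, align 8] → 16
@16: d [2B, align 2] → 18
+2 pad (align 4)
@20: f [4B, align 4] → 24
@24: b [4B, align 4] → 28
+4 pad (align 8)
@32: h [8B, align 8] → 40
size 40, align 8
data bytes 31, size 40 → padding 9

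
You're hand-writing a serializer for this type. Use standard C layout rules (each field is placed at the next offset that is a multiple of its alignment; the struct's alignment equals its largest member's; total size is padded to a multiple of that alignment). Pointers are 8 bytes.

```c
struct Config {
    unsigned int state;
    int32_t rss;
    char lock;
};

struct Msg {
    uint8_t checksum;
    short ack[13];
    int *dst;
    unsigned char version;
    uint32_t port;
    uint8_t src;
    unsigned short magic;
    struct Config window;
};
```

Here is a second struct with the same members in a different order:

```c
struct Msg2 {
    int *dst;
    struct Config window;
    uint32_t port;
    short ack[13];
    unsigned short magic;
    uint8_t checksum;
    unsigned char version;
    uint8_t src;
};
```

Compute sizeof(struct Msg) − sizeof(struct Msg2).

Config: state at 0 (size 4, align 4) → ends 4; rss at 4 (size 4, align 4) → ends 8; lock at 8 (size 1, align 1) → ends 9; tail pad 3 to reach multiple of 4; total 12 bytes, alignment 4
checksum at 0 (size 1, align 1) → ends 1
pad 1 to align 2 for ack
ack at 2 (size 26, align 2) → ends 28
pad 4 to align 8 for dst
dst at 32 (size 8, align 8) → ends 40
version at 40 (size 1, align 1) → ends 41
pad 3 to align 4 for port
port at 44 (size 4, align 4) → ends 48
src at 48 (size 1, align 1) → ends 49
pad 1 to align 2 for magic
magic at 50 (size 2, align 2) → ends 52
window at 52 (size 12, align 4) → ends 64
total 64 bytes, alignment 8
— Msg2 —
dst at 0 (size 8, align 8) → ends 8
window at 8 (size 12, align 4) → ends 20
port at 20 (size 4, align 4) → ends 24
ack at 24 (size 26, align 2) → ends 50
magic at 50 (size 2, align 2) → ends 52
checksum at 52 (size 1, align 1) → ends 53
version at 53 (size 1, align 1) → ends 54
src at 54 (size 1, align 1) → ends 55
tail pad 1 to reach multiple of 8
total 56 bytes, alignment 8
64 − 56 = 8

8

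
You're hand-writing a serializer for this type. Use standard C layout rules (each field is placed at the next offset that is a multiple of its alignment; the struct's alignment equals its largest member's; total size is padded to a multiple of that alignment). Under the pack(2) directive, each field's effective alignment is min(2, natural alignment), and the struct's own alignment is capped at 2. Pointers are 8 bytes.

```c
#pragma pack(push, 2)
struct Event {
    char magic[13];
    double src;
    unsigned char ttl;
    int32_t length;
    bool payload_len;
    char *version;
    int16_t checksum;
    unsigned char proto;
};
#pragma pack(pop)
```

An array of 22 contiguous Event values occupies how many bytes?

@0: magic [13B, align 1] → 13
+1 pad (align 2)
@14: src [8B, align 2] → 22
@22: ttl [1B, align 1] → 23
+1 pad (align 2)
@24: length [4B, align 2] → 28
@28: payload_len [1B, align 1] → 29
+1 pad (align 2)
@30: version [8B, align 2] → 38
@38: checksum [2B, align 2] → 40
@40: proto [1B, align 1] → 41
+1 tail pad (align 2)
size 42, align 2
array of 22: 22 × 42 = 924

924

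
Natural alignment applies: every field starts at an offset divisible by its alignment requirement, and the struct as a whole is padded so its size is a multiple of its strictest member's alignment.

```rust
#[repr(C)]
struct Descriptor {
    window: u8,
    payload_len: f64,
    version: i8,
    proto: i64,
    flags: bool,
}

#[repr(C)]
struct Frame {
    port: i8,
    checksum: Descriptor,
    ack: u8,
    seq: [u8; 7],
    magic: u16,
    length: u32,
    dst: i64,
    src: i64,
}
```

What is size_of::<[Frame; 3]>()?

Descriptor: 0..1  window  (1B, 1-aligned); 1..8  -- padding (7B); 8..16  payload_len  (8B, 8-aligned); 16..17  version  (1B, 1-aligned); 17..24  -- padding (7B); 24..32  proto  (8B, 8-aligned); 32..33  flags  (1B, 1-aligned); 33..40  -- tail padding (7B); sizeof = 40, alignof = 8
0..1  port  (1B, 1-aligned)
1..8  -- padding (7B)
8..48  checksum  (40B, 8-aligned)
48..49  ack  (1B, 1-aligned)
49..56  seq  (7B, 1-aligned)
56..58  magic  (2B, 2-aligned)
58..60  -- padding (2B)
60..64  length  (4B, 4-aligned)
64..72  dst  (8B, 8-aligned)
72..80  src  (8B, 8-aligned)
sizeof = 80, alignof = 8
array of 3: 3 × 80 = 240

240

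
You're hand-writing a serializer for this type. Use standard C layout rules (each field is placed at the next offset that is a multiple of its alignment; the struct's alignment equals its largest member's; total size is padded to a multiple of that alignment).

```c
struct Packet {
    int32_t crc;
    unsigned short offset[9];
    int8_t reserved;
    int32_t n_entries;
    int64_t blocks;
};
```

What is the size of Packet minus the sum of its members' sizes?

@0: crc [4B, align 4] → 4
@4: offset [18B, align 2] → 22
@22: reserved [1B, align 1] → 23
+1 pad (align 4)
@24: n_entries [4B, align 4] → 28
+4 pad (align 8)
@32: blocks [8B, align 8] → 40
size 40, align 8
data bytes 35, size 40 → padding 5

5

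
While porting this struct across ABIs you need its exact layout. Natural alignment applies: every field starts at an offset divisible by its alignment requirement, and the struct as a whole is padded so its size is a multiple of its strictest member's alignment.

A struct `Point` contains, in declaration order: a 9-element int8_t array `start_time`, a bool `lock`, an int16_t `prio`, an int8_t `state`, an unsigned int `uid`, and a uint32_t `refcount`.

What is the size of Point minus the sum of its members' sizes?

0..9  start_time  (9B, 1-aligned)
9..10  lock  (1B, 1-aligned)
10..12  prio  (2B, 2-aligned)
12..13  state  (1B, 1-aligned)
13..16  -- padding (3B)
16..20  uid  (4B, 4-aligned)
20..24  refcount  (4B, 4-aligned)
sizeof = 24, alignof = 4
data bytes 21, size 24 → padding 3

3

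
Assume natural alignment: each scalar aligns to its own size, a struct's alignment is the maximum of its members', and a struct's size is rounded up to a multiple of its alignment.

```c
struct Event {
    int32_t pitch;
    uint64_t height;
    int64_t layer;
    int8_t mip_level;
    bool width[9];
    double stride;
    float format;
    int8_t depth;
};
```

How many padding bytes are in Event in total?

@0: pitch [4B, align 4] → 4
+4 pad (align 8)
@8: height [8B, align 8] → 16
@16: layer [8B, align 8] → 24
@24: mip_level [1B, align 1] → 25
@25: width [9B, align 1] → 34
+6 pad (align 8)
@40: stride [8B, align 8] → 48
@48: format [4B, align 4] → 52
@52: depth [1B, align 1] → 53
+3 tail pad (align 8)
size 56, align 8
data bytes 43, size 56 → padding 13

13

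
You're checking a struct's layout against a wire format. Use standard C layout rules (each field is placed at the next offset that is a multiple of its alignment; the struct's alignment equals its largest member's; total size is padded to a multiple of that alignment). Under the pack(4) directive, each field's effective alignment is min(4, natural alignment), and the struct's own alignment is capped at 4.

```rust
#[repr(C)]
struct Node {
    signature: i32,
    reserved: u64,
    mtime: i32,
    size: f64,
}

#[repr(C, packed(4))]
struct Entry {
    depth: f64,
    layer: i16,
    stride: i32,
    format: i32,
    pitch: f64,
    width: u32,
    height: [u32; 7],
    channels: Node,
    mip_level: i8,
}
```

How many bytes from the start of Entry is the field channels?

Node: 0..4  signature  (4B, 4-aligned); 4..8  -- padding (4B); 8..16  reserved  (8B, 8-aligned); 16..20  mtime  (4B, 4-aligned); 20..24  -- padding (4B); 24..32  size  (8B, 8-aligned); sizeof = 32, alignof = 8
0..8  depth  (8B, 4-aligned)
8..10  layer  (2B, 2-aligned)
10..12  -- padding (2B)
12..16  stride  (4B, 4-aligned)
16..20  format  (4B, 4-aligned)
20..28  pitch  (8B, 4-aligned)
28..32  width  (4B, 4-aligned)
32..60  height  (28B, 4-aligned)
60..92  channels  (32B, 4-aligned)

60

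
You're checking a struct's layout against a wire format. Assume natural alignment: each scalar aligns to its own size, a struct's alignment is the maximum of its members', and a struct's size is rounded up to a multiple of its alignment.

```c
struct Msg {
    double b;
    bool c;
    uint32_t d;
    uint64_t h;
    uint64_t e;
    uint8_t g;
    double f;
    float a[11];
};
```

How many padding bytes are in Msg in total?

14

0..8  b  (8B, 8-aligned)
8..9  c  (1B, 1-aligned)
9..12  -- padding (3B)
12..16  d  (4B, 4-aligned)
16..24  h  (8B, 8-aligned)
24..32  e  (8B, 8-aligned)
32..33  g  (1B, 1-aligned)
33..40  -- padding (7B)
40..48  f  (8B, 8-aligned)
48..92  a  (44B, 4-aligned)
92..96  -- tail padding (4B)
sizeof = 96, alignof = 8
data bytes 82, size 96 → padding 14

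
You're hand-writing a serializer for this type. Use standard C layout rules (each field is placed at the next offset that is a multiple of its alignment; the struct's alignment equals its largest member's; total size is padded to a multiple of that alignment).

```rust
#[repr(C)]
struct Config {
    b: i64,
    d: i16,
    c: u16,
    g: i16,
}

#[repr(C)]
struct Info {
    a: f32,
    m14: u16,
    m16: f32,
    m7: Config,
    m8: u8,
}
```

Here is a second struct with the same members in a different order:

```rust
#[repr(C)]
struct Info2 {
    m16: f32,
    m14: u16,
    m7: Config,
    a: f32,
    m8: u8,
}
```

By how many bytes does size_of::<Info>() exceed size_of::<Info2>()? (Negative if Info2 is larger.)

8

Config: b at 0 (size 8, align 8) → ends 8; d at 8 (size 2, align 2) → ends 10; c at 10 (size 2, align 2) → ends 12; g at 12 (size 2, align 2) → ends 14; tail pad 2 to reach multiple of 8; total 16 bytes, alignment 8
a at 0 (size 4, align 4) → ends 4
m14 at 4 (size 2, align 2) → ends 6
pad 2 to align 4 for m16
m16 at 8 (size 4, align 4) → ends 12
pad 4 to align 8 for m7
m7 at 16 (size 16, align 8) → ends 32
m8 at 32 (size 1, align 1) → ends 33
tail pad 7 to reach multiple of 8
total 40 bytes, alignment 8
— Info2 —
m16 at 0 (size 4, align 4) → ends 4
m14 at 4 (size 2, align 2) → ends 6
pad 2 to align 8 for m7
m7 at 8 (size 16, align 8) → ends 24
a at 24 (size 4, align 4) → ends 28
m8 at 28 (size 1, align 1) → ends 29
tail pad 3 to reach multiple of 8
total 32 bytes, alignment 8
40 − 32 = 8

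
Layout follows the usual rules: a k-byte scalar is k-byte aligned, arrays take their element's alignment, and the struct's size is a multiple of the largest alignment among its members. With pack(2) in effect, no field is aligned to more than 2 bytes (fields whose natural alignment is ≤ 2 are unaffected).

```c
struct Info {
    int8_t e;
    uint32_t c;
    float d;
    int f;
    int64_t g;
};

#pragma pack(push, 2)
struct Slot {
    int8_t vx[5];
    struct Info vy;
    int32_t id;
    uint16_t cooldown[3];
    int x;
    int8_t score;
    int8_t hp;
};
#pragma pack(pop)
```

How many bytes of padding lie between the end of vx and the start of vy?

Info: 0..1  e  (1B, 1-aligned); 1..4  -- padding (3B); 4..8  c  (4B, 4-aligned); 8..12  d  (4B, 4-aligned); 12..16  f  (4B, 4-aligned); 16..24  g  (8B, 8-aligned); sizeof = 24, alignof = 8
0..5  vx  (5B, 1-aligned)
5..6  -- padding (1B)
6..30  vy  (24B, 2-aligned)

1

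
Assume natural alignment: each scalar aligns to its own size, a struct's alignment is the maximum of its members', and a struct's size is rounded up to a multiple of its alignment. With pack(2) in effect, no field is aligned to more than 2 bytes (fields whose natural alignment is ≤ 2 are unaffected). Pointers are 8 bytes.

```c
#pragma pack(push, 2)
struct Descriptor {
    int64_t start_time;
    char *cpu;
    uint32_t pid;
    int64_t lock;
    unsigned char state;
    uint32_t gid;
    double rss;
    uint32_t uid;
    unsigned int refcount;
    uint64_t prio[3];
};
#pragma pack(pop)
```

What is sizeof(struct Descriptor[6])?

@0: start_time [8B, align 2] → 8
@8: cpu [8B, align 2] → 16
@16: pid [4B, align 2] → 20
@20: lock [8B, align 2] → 28
@28: state [1B, align 1] → 29
+1 pad (align 2)
@30: gid [4B, align 2] → 34
@34: rss [8B, align 2] → 42
@42: uid [4B, align 2] → 46
@46: refcount [4B, align 2] → 50
@50: prio [24B, align 2] → 74
size 74, align 2
array of 6: 6 × 74 = 444

444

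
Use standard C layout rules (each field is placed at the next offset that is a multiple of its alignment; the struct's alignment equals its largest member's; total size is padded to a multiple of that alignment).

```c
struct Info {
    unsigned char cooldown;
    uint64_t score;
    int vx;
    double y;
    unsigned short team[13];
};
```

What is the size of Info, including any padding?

@0: cooldown [1B, align 1] → 1
+7 pad (align 8)
@8: score [8B, align 8] → 16
@16: vx [4B, align 4] → 20
+4 pad (align 8)
@24: y [8B, align 8] → 32
@32: team [26B, align 2] → 58
+6 tail pad (align 8)
size 64, align 8

64 bytes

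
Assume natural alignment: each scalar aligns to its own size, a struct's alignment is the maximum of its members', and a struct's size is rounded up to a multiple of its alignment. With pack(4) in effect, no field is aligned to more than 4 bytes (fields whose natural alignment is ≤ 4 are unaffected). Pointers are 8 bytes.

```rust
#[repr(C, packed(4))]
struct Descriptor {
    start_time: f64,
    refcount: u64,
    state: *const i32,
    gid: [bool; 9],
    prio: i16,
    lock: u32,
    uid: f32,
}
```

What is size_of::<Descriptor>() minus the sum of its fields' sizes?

start_time at 0 (size 8, align 4) → ends 8
refcount at 8 (size 8, align 4) → ends 16
state at 16 (size 8, align 4) → ends 24
gid at 24 (size 9, align 1) → ends 33
pad 1 to align 2 for prio
prio at 34 (size 2, align 2) → ends 36
lock at 36 (size 4, align 4) → ends 40
uid at 40 (size 4, align 4) → ends 44
total 44 bytes, alignment 4
data bytes 43, size 44 → padding 1

1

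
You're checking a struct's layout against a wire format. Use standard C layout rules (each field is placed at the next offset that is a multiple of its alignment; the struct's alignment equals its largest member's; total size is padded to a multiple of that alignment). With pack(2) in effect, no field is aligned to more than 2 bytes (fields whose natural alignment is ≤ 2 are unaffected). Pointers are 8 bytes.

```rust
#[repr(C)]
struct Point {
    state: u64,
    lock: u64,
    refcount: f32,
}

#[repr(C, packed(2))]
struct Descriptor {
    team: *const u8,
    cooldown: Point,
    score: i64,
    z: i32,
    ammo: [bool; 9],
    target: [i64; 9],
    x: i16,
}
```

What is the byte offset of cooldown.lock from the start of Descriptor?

Point: 0..8  state  (8B, 8-aligned); 8..16  lock  (8B, 8-aligned); 16..20  refcount  (4B, 4-aligned); 20..24  -- tail padding (4B); sizeof = 24, alignof = 8
0..8  team  (8B, 2-aligned)
8..32  cooldown  (24B, 2-aligned)
within Point: lock at 8
8 + 8 = 16

16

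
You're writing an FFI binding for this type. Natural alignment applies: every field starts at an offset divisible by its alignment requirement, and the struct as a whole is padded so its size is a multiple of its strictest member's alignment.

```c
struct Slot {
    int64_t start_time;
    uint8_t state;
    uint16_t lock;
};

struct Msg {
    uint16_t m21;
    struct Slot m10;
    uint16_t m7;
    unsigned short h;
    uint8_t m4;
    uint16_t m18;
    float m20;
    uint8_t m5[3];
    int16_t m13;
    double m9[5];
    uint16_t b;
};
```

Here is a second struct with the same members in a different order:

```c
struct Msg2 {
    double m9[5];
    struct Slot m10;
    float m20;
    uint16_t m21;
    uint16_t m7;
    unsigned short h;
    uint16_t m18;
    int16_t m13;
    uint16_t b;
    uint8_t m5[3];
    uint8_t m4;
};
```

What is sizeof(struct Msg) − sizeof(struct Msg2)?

16

Slot: start_time at 0 (size 8, align 8) → ends 8; state at 8 (size 1, align 1) → ends 9; pad 1 to align 2 for lock; lock at 10 (size 2, align 2) → ends 12; tail pad 4 to reach multiple of 8; total 16 bytes, alignment 8
m21 at 0 (size 2, align 2) → ends 2
pad 6 to align 8 for m10
m10 at 8 (size 16, align 8) → ends 24
m7 at 24 (size 2, align 2) → ends 26
h at 26 (size 2, align 2) → ends 28
m4 at 28 (size 1, align 1) → ends 29
pad 1 to align 2 for m18
m18 at 30 (size 2, align 2) → ends 32
m20 at 32 (size 4, align 4) → ends 36
m5 at 36 (size 3, align 1) → ends 39
pad 1 to align 2 for m13
m13 at 40 (size 2, align 2) → ends 42
pad 6 to align 8 for m9
m9 at 48 (size 40, align 8) → ends 88
b at 88 (size 2, align 2) → ends 90
tail pad 6 to reach multiple of 8
total 96 bytes, alignment 8
— Msg2 —
m9 at 0 (size 40, align 8) → ends 40
m10 at 40 (size 16, align 8) → ends 56
m20 at 56 (size 4, align 4) → ends 60
m21 at 60 (size 2, align 2) → ends 62
m7 at 62 (size 2, align 2) → ends 64
h at 64 (size 2, align 2) → ends 66
m18 at 66 (size 2, align 2) → ends 68
m13 at 68 (size 2, align 2) → ends 70
b at 70 (size 2, align 2) → ends 72
m5 at 72 (size 3, align 1) → ends 75
m4 at 75 (size 1, align 1) → ends 76
tail pad 4 to reach multiple of 8
total 80 bytes, alignment 8
96 − 80 = 16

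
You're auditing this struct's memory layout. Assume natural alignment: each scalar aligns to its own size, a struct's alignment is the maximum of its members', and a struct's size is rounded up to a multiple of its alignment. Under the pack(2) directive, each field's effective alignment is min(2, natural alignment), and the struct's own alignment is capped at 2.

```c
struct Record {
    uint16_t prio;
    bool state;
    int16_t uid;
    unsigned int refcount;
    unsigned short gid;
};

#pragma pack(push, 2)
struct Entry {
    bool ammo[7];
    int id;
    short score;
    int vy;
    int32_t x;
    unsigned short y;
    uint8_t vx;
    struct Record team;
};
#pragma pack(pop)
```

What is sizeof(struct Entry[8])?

Record: @0: prio [2B, align 2] → 2; @2: state [1B, align 1] → 3; +1 pad (align 2); @4: uid [2B, align 2] → 6; +2 pad (align 4); @8: refcount [4B, align 4] → 12; @12: gid [2B, align 2] → 14; +2 tail pad (align 4); size 16, align 4
@0: ammo [7B, align 1] → 7
+1 pad (align 2)
@8: id [4B, align 2] → 12
@12: score [2B, align 2] → 14
@14: vy [4B, align 2] → 18
@18: x [4B, align 2] → 22
@22: y [2B, align 2] → 24
@24: vx [1B, align 1] → 25
+1 pad (align 2)
@26: team [16B, align 2] → 42
size 42, align 2
array of 8: 8 × 42 = 336

336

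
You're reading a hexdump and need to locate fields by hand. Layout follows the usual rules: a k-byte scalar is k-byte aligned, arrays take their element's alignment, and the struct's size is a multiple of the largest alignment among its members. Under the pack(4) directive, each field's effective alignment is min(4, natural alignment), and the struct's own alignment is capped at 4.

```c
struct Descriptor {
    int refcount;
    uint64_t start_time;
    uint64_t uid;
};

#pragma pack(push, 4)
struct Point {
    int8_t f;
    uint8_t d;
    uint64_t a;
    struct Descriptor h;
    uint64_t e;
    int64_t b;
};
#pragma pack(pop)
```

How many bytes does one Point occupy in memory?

52

Descriptor: refcount at 0 (size 4, align 4) → ends 4; pad 4 to align 8 for start_time; start_time at 8 (size 8, align 8) → ends 16; uid at 16 (size 8, align 8) → ends 24; total 24 bytes, alignment 8
f at 0 (size 1, align 1) → ends 1
d at 1 (size 1, align 1) → ends 2
pad 2 to align 4 for a
a at 4 (size 8, align 4) → ends 12
h at 12 (size 24, align 4) → ends 36
e at 36 (size 8, align 4) → ends 44
b at 44 (size 8, align 4) → ends 52
total 52 bytes, alignment 4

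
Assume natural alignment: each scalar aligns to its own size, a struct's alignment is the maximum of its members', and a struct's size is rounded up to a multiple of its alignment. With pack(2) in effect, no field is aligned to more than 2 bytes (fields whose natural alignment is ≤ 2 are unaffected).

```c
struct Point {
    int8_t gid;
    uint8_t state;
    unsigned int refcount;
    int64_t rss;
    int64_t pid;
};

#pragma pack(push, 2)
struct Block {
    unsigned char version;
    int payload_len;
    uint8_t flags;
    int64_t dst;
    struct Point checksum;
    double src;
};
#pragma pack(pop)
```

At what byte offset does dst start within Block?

Point: 0..1  gid  (1B, 1-aligned); 1..2  state  (1B, 1-aligned); 2..4  -- padding (2B); 4..8  refcount  (4B, 4-aligned); 8..16  rss  (8B, 8-aligned); 16..24  pid  (8B, 8-aligned); sizeof = 24, alignof = 8
0..1  version  (1B, 1-aligned)
1..2  -- padding (1B)
2..6  payload_len  (4B, 2-aligned)
6..7  flags  (1B, 1-aligned)
7..8  -- padding (1B)
8..16  dst  (8B, 2-aligned)

8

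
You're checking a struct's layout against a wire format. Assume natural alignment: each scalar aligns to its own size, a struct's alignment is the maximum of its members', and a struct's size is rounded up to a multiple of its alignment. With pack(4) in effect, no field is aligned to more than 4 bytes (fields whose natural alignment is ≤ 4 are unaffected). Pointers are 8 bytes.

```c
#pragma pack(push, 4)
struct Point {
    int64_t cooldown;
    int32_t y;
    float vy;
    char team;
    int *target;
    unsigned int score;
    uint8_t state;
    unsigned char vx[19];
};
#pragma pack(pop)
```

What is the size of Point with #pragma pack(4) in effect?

0..8  cooldown  (8B, 4-aligned)
8..12  y  (4B, 4-aligned)
12..16  vy  (4B, 4-aligned)
16..17  team  (1B, 1-aligned)
17..20  -- padding (3B)
20..28  target  (8B, 4-aligned)
28..32  score  (4B, 4-aligned)
32..33  state  (1B, 1-aligned)
33..52  vx  (19B, 1-aligned)
sizeof = 52, alignof = 4

52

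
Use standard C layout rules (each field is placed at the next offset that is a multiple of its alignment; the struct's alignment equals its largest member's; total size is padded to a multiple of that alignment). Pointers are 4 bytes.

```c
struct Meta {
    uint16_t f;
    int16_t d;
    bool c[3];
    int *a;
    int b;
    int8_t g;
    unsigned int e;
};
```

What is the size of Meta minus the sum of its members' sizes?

4

@0: f [2B, align 2] → 2
@2: d [2B, align 2] → 4
@4: c [3B, align 1] → 7
+1 pad (align 4)
@8: a [4B, align 4] → 12
@12: b [4B, align 4] → 16
@16: g [1B, align 1] → 17
+3 pad (align 4)
@20: e [4B, align 4] → 24
size 24, align 4
data bytes 20, size 24 → padding 4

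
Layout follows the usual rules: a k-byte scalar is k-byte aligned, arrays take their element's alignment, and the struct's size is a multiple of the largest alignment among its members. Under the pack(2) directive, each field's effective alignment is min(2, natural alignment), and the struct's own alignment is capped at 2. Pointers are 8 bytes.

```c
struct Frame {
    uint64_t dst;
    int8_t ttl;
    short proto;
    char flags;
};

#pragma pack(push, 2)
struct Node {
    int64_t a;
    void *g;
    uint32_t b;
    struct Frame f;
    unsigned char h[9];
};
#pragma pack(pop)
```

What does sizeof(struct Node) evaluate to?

46 bytes

Frame: @0: dst [8B, align 8] → 8; @8: ttl [1B, align 1] → 9; +1 pad (align 2); @10: proto [2B, align 2] → 12; @12: flags [1B, align 1] → 13; +3 tail pad (align 8); size 16, align 8
@0: a [8B, align 2] → 8
@8: g [8B, align 2] → 16
@16: b [4B, align 2] → 20
@20: f [16B, align 2] → 36
@36: h [9B, align 1] → 45
+1 tail pad (align 2)
size 46, align 2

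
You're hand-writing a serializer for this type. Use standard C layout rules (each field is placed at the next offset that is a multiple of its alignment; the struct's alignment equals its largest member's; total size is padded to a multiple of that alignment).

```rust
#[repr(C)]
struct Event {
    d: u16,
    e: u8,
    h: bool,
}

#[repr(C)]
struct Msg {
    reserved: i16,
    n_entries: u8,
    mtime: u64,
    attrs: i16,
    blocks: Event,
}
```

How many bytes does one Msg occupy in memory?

24 bytes

Event: 0..2  d  (2B, 2-aligned); 2..3  e  (1B, 1-aligned); 3..4  h  (1B, 1-aligned); sizeof = 4, alignof = 2
0..2  reserved  (2B, 2-aligned)
2..3  n_entries  (1B, 1-aligned)
3..8  -- padding (5B)
8..16  mtime  (8B, 8-aligned)
16..18  attrs  (2B, 2-aligned)
18..22  blocks  (4B, 2-aligned)
22..24  -- tail padding (2B)
sizeof = 24, alignof = 8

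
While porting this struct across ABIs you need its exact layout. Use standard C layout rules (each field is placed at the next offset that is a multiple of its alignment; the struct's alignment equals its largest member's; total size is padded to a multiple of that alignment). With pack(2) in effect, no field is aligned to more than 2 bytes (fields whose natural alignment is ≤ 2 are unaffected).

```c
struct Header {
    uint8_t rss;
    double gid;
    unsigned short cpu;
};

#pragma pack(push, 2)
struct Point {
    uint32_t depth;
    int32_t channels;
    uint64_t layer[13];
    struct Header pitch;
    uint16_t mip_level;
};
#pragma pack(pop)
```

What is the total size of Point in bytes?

Header: @0: rss [1B, align 1] → 1; +7 pad (align 8); @8: gid [8B, align 8] → 16; @16: cpu [2B, align 2] → 18; +6 tail pad (align 8); size 24, align 8
@0: depth [4B, align 2] → 4
@4: channels [4B, align 2] → 8
@8: layer [104B, align 2] → 112
@112: pitch [24B, align 2] → 136
@136: mip_level [2B, align 2] → 138
size 138, align 2

138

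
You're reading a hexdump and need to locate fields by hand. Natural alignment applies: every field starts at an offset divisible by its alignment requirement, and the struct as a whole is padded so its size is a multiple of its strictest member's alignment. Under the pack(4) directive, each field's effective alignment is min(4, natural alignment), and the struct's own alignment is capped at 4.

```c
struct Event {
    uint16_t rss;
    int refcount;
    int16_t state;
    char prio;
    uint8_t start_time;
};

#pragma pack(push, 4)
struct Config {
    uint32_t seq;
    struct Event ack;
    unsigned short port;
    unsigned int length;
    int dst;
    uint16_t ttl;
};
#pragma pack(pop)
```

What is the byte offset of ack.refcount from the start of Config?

Event: @0: rss [2B, align 2] → 2; +2 pad (align 4); @4: refcount [4B, align 4] → 8; @8: state [2B, align 2] → 10; @10: prio [1B, align 1] → 11; @11: start_time [1B, align 1] → 12; size 12, align 4
@0: seq [4B, align 4] → 4
@4: ack [12B, align 4] → 16
within Event: refcount at 4
4 + 4 = 8

8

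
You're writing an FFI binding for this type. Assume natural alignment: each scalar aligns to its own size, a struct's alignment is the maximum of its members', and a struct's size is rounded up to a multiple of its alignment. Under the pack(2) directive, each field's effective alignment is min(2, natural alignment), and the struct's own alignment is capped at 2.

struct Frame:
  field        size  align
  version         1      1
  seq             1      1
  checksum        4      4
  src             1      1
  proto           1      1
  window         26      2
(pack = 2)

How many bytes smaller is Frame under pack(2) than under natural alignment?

2

natural layout:
  0..1  version  (1B, 1-aligned)
  1..2  seq  (1B, 1-aligned)
  2..4  -- padding (2B)
  4..8  checksum  (4B, 4-aligned)
  8..9  src  (1B, 1-aligned)
  9..10  proto  (1B, 1-aligned)
  10..36  window  (26B, 2-aligned)
  sizeof = 36, alignof = 4
packed(2) layout:
  0..1  version  (1B, 1-aligned)
  1..2  seq  (1B, 1-aligned)
  2..6  checksum  (4B, 2-aligned)
  6..7  src  (1B, 1-aligned)
  7..8  proto  (1B, 1-aligned)
  8..34  window  (26B, 2-aligned)
  sizeof = 34, alignof = 2
36 − 34 = 2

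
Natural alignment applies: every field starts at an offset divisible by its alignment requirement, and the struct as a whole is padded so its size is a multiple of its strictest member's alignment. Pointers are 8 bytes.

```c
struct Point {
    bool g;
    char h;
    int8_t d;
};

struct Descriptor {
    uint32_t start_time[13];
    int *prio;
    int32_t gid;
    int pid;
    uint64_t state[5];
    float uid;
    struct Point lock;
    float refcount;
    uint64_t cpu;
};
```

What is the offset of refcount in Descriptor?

120

Point: g at 0 (size 1, align 1) → ends 1; h at 1 (size 1, align 1) → ends 2; d at 2 (size 1, align 1) → ends 3; total 3 bytes, alignment 1
start_time at 0 (size 52, align 4) → ends 52
pad 4 to align 8 for prio
prio at 56 (size 8, align 8) → ends 64
gid at 64 (size 4, align 4) → ends 68
pid at 68 (size 4, align 4) → ends 72
state at 72 (size 40, align 8) → ends 112
uid at 112 (size 4, align 4) → ends 116
lock at 116 (size 3, align 1) → ends 119
pad 1 to align 4 for refcount
refcount at 120 (size 4, align 4) → ends 124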